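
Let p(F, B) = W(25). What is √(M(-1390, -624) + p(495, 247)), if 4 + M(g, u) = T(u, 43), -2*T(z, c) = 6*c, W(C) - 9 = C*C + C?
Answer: √526 ≈ 22.935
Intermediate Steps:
W(C) = 9 + C + C² (W(C) = 9 + (C*C + C) = 9 + (C² + C) = 9 + (C + C²) = 9 + C + C²)
p(F, B) = 659 (p(F, B) = 9 + 25 + 25² = 9 + 25 + 625 = 659)
T(z, c) = -3*c
M(g, u) = -133 (M(g, u) = -4 - 3*43 = -4 - 129 = -133)
√(M(-1390, -624) + p(495, 247)) = √(-133 + 659) = √526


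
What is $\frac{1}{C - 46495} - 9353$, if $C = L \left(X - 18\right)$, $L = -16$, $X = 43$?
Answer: $- \frac{438608936}{46895} \approx -9353.0$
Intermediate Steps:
$C = -400$ ($C = - 16 \left(43 - 18\right) = \left(-16\right) 25 = -400$)
$\frac{1}{C - 46495} - 9353 = \frac{1}{-400 - 46495} - 9353 = \frac{1}{-46895} - 9353 = - \frac{1}{46895} - 9353 = - \frac{438608936}{46895}$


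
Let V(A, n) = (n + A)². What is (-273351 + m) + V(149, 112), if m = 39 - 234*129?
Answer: -235377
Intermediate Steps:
V(A, n) = (A + n)²
m = -30147 (m = 39 - 30186 = -30147)
(-273351 + m) + V(149, 112) = (-273351 - 30147) + (149 + 112)² = -303498 + 261² = -303498 + 68121 = -235377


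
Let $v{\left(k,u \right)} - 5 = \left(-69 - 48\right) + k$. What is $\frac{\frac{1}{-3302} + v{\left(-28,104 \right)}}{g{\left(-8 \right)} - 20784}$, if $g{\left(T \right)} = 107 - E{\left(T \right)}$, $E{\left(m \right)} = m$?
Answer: $\frac{462281}{68249038} \approx 0.0067734$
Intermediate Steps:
$v{\left(k,u \right)} = -112 + k$ ($v{\left(k,u \right)} = 5 + \left(\left(-69 - 48\right) + k\right) = 5 + \left(-117 + k\right) = -112 + k$)
$g{\left(T \right)} = 107 - T$
$\frac{\frac{1}{-3302} + v{\left(-28,104 \right)}}{g{\left(-8 \right)} - 20784} = \frac{\frac{1}{-3302} - 140}{\left(107 - -8\right) - 20784} = \frac{- \frac{1}{3302} - 140}{\left(107 + 8\right) - 20784} = - \frac{462281}{3302 \left(115 - 20784\right)} = - \frac{462281}{3302 \left(-20669\right)} = \left(- \frac{462281}{3302}\right) \left(- \frac{1}{20669}\right) = \frac{462281}{68249038}$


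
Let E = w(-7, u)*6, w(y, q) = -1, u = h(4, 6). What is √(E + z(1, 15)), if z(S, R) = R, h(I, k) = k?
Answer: 3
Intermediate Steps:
u = 6
E = -6 (E = -1*6 = -6)
√(E + z(1, 15)) = √(-6 + 15) = √9 = 3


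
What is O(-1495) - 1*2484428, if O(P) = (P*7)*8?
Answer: -2568148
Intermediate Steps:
O(P) = 56*P (O(P) = (7*P)*8 = 56*P)
O(-1495) - 1*2484428 = 56*(-1495) - 1*2484428 = -83720 - 2484428 = -2568148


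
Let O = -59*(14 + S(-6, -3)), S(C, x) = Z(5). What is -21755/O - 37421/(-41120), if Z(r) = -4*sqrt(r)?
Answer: 3195006931/70356320 + 21755*sqrt(5)/1711 ≈ 73.843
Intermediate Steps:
S(C, x) = -4*sqrt(5)
O = -826 + 236*sqrt(5) (O = -59*(14 - 4*sqrt(5)) = -826 + 236*sqrt(5) ≈ -298.29)
-21755/O - 37421/(-41120) = -21755/(-826 + 236*sqrt(5)) - 37421/(-41120) = -21755/(-826 + 236*sqrt(5)) - 37421*(-1/41120) = -21755/(-826 + 236*sqrt(5)) + 37421/41120 = 37421/41120 - 21755/(-826 + 236*sqrt(5))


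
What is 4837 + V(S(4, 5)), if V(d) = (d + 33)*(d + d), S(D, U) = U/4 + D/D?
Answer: 39965/8 ≈ 4995.6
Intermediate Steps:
S(D, U) = 1 + U/4 (S(D, U) = U*(¼) + 1 = U/4 + 1 = 1 + U/4)
V(d) = 2*d*(33 + d) (V(d) = (33 + d)*(2*d) = 2*d*(33 + d))
4837 + V(S(4, 5)) = 4837 + 2*(1 + (¼)*5)*(33 + (1 + (¼)*5)) = 4837 + 2*(1 + 5/4)*(33 + (1 + 5/4)) = 4837 + 2*(9/4)*(33 + 9/4) = 4837 + 2*(9/4)*(141/4) = 4837 + 1269/8 = 39965/8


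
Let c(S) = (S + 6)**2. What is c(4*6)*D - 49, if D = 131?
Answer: 117851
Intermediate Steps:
c(S) = (6 + S)**2
c(4*6)*D - 49 = (6 + 4*6)**2*131 - 49 = (6 + 24)**2*131 - 49 = 30**2*131 - 49 = 900*131 - 49 = 117900 - 49 = 117851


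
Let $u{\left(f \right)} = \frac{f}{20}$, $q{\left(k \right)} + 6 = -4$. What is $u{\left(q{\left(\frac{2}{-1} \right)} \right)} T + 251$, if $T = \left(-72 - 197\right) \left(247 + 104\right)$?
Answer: $\frac{94921}{2} \approx 47461.0$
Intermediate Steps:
$q{\left(k \right)} = -10$ ($q{\left(k \right)} = -6 - 4 = -10$)
$u{\left(f \right)} = \frac{f}{20}$ ($u{\left(f \right)} = f \frac{1}{20} = \frac{f}{20}$)
$T = -94419$ ($T = \left(-269\right) 351 = -94419$)
$u{\left(q{\left(\frac{2}{-1} \right)} \right)} T + 251 = \frac{1}{20} \left(-10\right) \left(-94419\right) + 251 = \left(- \frac{1}{2}\right) \left(-94419\right) + 251 = \frac{94419}{2} + 251 = \frac{94921}{2}$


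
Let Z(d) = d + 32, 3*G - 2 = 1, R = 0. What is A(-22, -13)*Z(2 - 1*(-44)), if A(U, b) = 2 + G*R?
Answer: 156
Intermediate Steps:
G = 1 (G = 2/3 + (1/3)*1 = 2/3 + 1/3 = 1)
A(U, b) = 2 (A(U, b) = 2 + 1*0 = 2 + 0 = 2)
Z(d) = 32 + d
A(-22, -13)*Z(2 - 1*(-44)) = 2*(32 + (2 - 1*(-44))) = 2*(32 + (2 + 44)) = 2*(32 + 46) = 2*78 = 156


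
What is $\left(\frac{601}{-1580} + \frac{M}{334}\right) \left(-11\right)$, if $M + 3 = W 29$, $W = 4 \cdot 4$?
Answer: $- \frac{2902053}{263860} \approx -10.998$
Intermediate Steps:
$W = 16$
$M = 461$ ($M = -3 + 16 \cdot 29 = -3 + 464 = 461$)
$\left(\frac{601}{-1580} + \frac{M}{334}\right) \left(-11\right) = \left(\frac{601}{-1580} + \frac{461}{334}\right) \left(-11\right) = \left(601 \left(- \frac{1}{1580}\right) + 461 \cdot \frac{1}{334}\right) \left(-11\right) = \left(- \frac{601}{1580} + \frac{461}{334}\right) \left(-11\right) = \frac{263823}{263860} \left(-11\right) = - \frac{2902053}{263860}$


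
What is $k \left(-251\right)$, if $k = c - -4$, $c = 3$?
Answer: $-1757$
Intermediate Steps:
$k = 7$ ($k = 3 - -4 = 3 + 4 = 7$)
$k \left(-251\right) = 7 \left(-251\right) = -1757$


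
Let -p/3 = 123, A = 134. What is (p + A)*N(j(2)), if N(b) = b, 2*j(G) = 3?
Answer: -705/2 ≈ -352.50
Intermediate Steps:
j(G) = 3/2 (j(G) = (½)*3 = 3/2)
p = -369 (p = -3*123 = -369)
(p + A)*N(j(2)) = (-369 + 134)*(3/2) = -235*3/2 = -705/2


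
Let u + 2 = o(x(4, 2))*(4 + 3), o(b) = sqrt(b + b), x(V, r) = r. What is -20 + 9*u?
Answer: 88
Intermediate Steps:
o(b) = sqrt(2)*sqrt(b) (o(b) = sqrt(2*b) = sqrt(2)*sqrt(b))
u = 12 (u = -2 + (sqrt(2)*sqrt(2))*(4 + 3) = -2 + 2*7 = -2 + 14 = 12)
-20 + 9*u = -20 + 9*12 = -20 + 108 = 88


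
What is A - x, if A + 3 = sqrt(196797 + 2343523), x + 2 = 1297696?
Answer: -1297697 + 4*sqrt(158770) ≈ -1.2961e+6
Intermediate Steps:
x = 1297694 (x = -2 + 1297696 = 1297694)
A = -3 + 4*sqrt(158770) (A = -3 + sqrt(196797 + 2343523) = -3 + sqrt(2540320) = -3 + 4*sqrt(158770) ≈ 1590.8)
A - x = (-3 + 4*sqrt(158770)) - 1*1297694 = (-3 + 4*sqrt(158770)) - 1297694 = -1297697 + 4*sqrt(158770)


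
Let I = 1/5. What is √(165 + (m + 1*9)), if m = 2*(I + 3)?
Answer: √4510/5 ≈ 13.431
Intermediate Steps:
I = ⅕ ≈ 0.20000
m = 32/5 (m = 2*(⅕ + 3) = 2*(16/5) = 32/5 ≈ 6.4000)
√(165 + (m + 1*9)) = √(165 + (32/5 + 1*9)) = √(165 + (32/5 + 9)) = √(165 + 77/5) = √(902/5) = √4510/5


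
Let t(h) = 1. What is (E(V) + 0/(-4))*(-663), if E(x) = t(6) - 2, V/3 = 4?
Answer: 663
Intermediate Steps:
V = 12 (V = 3*4 = 12)
E(x) = -1 (E(x) = 1 - 2 = -1)
(E(V) + 0/(-4))*(-663) = (-1 + 0/(-4))*(-663) = (-1 + 0*(-¼))*(-663) = (-1 + 0)*(-663) = -1*(-663) = 663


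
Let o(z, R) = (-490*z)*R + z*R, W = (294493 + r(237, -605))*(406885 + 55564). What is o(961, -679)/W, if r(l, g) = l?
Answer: 319081791/136297593770 ≈ 0.0023411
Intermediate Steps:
W = 136297593770 (W = (294493 + 237)*(406885 + 55564) = 294730*462449 = 136297593770)
o(z, R) = -489*R*z (o(z, R) = -490*R*z + R*z = -489*R*z)
o(961, -679)/W = -489*(-679)*961/136297593770 = 319081791*(1/136297593770) = 319081791/136297593770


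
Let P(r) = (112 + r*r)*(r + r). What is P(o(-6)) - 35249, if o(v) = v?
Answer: -37025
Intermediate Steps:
P(r) = 2*r*(112 + r**2) (P(r) = (112 + r**2)*(2*r) = 2*r*(112 + r**2))
P(o(-6)) - 35249 = 2*(-6)*(112 + (-6)**2) - 35249 = 2*(-6)*(112 + 36) - 35249 = 2*(-6)*148 - 35249 = -1776 - 35249 = -37025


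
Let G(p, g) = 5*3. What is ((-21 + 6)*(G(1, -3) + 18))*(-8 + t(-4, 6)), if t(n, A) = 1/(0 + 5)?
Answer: 3861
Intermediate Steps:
G(p, g) = 15
t(n, A) = 1/5
((-21 + 6)*(G(1, -3) + 18))*(-8 + t(-4, 6)) = ((-21 + 6)*(15 + 18))*(-8 + 1/5) = -15*33*(-39/5) = -495*(-39/5) = 3861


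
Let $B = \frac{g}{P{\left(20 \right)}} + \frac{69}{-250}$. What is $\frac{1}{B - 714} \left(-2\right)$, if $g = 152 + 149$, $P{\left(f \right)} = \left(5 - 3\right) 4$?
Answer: $\frac{2000}{676651} \approx 0.0029557$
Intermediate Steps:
$P{\left(f \right)} = 8$ ($P{\left(f \right)} = 2 \cdot 4 = 8$)
$g = 301$
$B = \frac{37349}{1000}$ ($B = \frac{301}{8} + \frac{69}{-250} = 301 \cdot \frac{1}{8} + 69 \left(- \frac{1}{250}\right) = \frac{301}{8} - \frac{69}{250} = \frac{37349}{1000} \approx 37.349$)
$\frac{1}{B - 714} \left(-2\right) = \frac{1}{\frac{37349}{1000} - 714} \left(-2\right) = \frac{1}{- \frac{676651}{1000}} \left(-2\right) = \left(- \frac{1000}{676651}\right) \left(-2\right) = \frac{2000}{676651}$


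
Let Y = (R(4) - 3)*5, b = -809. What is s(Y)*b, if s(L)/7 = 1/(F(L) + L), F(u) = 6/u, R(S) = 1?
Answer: 28315/53 ≈ 534.25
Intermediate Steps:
Y = -10 (Y = (1 - 3)*5 = -2*5 = -10)
s(L) = 7/(L + 6/L) (s(L) = 7/(6/L + L) = 7/(L + 6/L))
s(Y)*b = (7*(-10)/(6 + (-10)**2))*(-809) = (7*(-10)/(6 + 100))*(-809) = (7*(-10)/106)*(-809) = (7*(-10)*(1/106))*(-809) = -35/53*(-809) = 28315/53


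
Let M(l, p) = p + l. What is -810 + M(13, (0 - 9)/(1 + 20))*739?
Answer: 59362/7 ≈ 8480.3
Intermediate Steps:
M(l, p) = l + p
-810 + M(13, (0 - 9)/(1 + 20))*739 = -810 + (13 + (0 - 9)/(1 + 20))*739 = -810 + (13 - 9/21)*739 = -810 + (13 - 9*1/21)*739 = -810 + (13 - 3/7)*739 = -810 + (88/7)*739 = -810 + 65032/7 = 59362/7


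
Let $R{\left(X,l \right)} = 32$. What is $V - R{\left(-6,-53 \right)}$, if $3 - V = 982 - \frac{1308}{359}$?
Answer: $- \frac{361641}{359} \approx -1007.4$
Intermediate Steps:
$V = - \frac{350153}{359}$ ($V = 3 - \left(982 - \frac{1308}{359}\right) = 3 - \frac{351230}{359} = - \frac{350153}{359} \approx -975.36$)
$V - R{\left(-6,-53 \right)} = - \frac{350153}{359} - 32 = - \frac{361641}{359}$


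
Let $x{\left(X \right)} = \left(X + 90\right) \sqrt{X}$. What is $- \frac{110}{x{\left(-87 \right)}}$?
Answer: $\frac{110 i \sqrt{87}}{261} \approx 3.9311 i$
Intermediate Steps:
$x{\left(X \right)} = \sqrt{X} \left(90 + X\right)$ ($x{\left(X \right)} = \left(90 + X\right) \sqrt{X} = \sqrt{X} \left(90 + X\right)$)
$- \frac{110}{x{\left(-87 \right)}} = - \frac{110}{\sqrt{-87} \left(90 - 87\right)} = - \frac{110}{i \sqrt{87} \cdot 3} = - \frac{110}{3 i \sqrt{87}} = - 110 \left(- \frac{i \sqrt{87}}{261}\right) = \frac{110 i \sqrt{87}}{261}$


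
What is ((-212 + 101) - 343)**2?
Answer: 206116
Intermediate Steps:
((-212 + 101) - 343)**2 = (-111 - 343)**2 = (-454)**2 = 206116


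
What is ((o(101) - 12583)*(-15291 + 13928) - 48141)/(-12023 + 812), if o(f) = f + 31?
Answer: -16922572/11211 ≈ -1509.5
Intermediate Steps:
o(f) = 31 + f
((o(101) - 12583)*(-15291 + 13928) - 48141)/(-12023 + 812) = (((31 + 101) - 12583)*(-15291 + 13928) - 48141)/(-12023 + 812) = ((132 - 12583)*(-1363) - 48141)/(-11211) = (-12451*(-1363) - 48141)*(-1/11211) = (16970713 - 48141)*(-1/11211) = 16922572*(-1/11211) = -16922572/11211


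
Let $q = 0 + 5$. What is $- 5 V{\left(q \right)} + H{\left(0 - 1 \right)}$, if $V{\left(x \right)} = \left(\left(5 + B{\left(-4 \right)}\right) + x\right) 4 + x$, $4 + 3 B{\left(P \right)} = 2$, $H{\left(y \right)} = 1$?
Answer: $- \frac{632}{3} \approx -210.67$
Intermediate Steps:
$B{\left(P \right)} = - \frac{2}{3}$ ($B{\left(P \right)} = - \frac{4}{3} + \frac{1}{3} \cdot 2 = - \frac{4}{3} + \frac{2}{3} = - \frac{2}{3}$)
$q = 5$
$V{\left(x \right)} = \frac{52}{3} + 5 x$ ($V{\left(x \right)} = \left(\left(5 - \frac{2}{3}\right) + x\right) 4 + x = \left(\frac{13}{3} + x\right) 4 + x = \left(\frac{52}{3} + 4 x\right) + x = \frac{52}{3} + 5 x$)
$- 5 V{\left(q \right)} + H{\left(0 - 1 \right)} = - 5 \left(\frac{52}{3} + 5 \cdot 5\right) + 1 = - 5 \left(\frac{52}{3} + 25\right) + 1 = \left(-5\right) \frac{127}{3} + 1 = - \frac{635}{3} + 1 = - \frac{632}{3}$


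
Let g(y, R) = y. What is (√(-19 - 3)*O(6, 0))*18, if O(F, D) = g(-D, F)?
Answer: 0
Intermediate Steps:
O(F, D) = -D
(√(-19 - 3)*O(6, 0))*18 = (√(-19 - 3)*(-1*0))*18 = (√(-22)*0)*18 = ((I*√22)*0)*18 = 0*18 = 0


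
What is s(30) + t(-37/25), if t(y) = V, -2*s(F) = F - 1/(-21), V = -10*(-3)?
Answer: 629/42 ≈ 14.976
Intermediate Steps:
V = 30
s(F) = -1/42 - F/2 (s(F) = -(F - 1/(-21))/2 = -(F - 1*(-1/21))/2 = -(F + 1/21)/2 = -(1/21 + F)/2 = -1/42 - F/2)
t(y) = 30
s(30) + t(-37/25) = (-1/42 - 1/2*30) + 30 = (-1/42 - 15) + 30 = -631/42 + 30 = 629/42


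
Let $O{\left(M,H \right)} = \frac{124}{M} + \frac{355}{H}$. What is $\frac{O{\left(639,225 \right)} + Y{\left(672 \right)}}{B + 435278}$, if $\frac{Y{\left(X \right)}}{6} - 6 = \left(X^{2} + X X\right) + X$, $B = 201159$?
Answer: $\frac{1925192609}{225935135} \approx 8.521$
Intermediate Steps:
$Y{\left(X \right)} = 36 + 6 X + 12 X^{2}$ ($Y{\left(X \right)} = 36 + 6 \left(\left(X^{2} + X X\right) + X\right) = 36 + 6 \left(\left(X^{2} + X^{2}\right) + X\right) = 36 + 6 \left(2 X^{2} + X\right) = 36 + 6 \left(X + 2 X^{2}\right) = 36 + \left(6 X + 12 X^{2}\right) = 36 + 6 X + 12 X^{2}$)
$\frac{O{\left(639,225 \right)} + Y{\left(672 \right)}}{B + 435278} = \frac{\left(\frac{124}{639} + \frac{355}{225}\right) + \left(36 + 6 \cdot 672 + 12 \cdot 672^{2}\right)}{201159 + 435278} = \frac{\left(124 \cdot \frac{1}{639} + 355 \cdot \frac{1}{225}\right) + \left(36 + 4032 + 12 \cdot 451584\right)}{636437} = \left(\left(\frac{124}{639} + \frac{71}{45}\right) + \left(36 + 4032 + 5419008\right)\right) \frac{1}{636437} = \left(\frac{629}{355} + 5423076\right) \frac{1}{636437} = \frac{1925192609}{355} \cdot \frac{1}{636437} = \frac{1925192609}{225935135}$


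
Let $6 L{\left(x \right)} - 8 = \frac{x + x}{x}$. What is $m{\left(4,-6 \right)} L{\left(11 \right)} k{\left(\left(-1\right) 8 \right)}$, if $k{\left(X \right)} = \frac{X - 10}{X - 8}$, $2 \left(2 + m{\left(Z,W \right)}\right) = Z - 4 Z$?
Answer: $-15$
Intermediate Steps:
$m{\left(Z,W \right)} = -2 - \frac{3 Z}{2}$ ($m{\left(Z,W \right)} = -2 + \frac{Z - 4 Z}{2} = -2 + \frac{\left(-3\right) Z}{2} = -2 - \frac{3 Z}{2}$)
$k{\left(X \right)} = \frac{-10 + X}{-8 + X}$
$L{\left(x \right)} = \frac{5}{3}$ ($L{\left(x \right)} = \frac{4}{3} + \frac{\left(x + x\right) \frac{1}{x}}{6} = \frac{4}{3} + \frac{2 x \frac{1}{x}}{6} = \frac{4}{3} + \frac{1}{6} \cdot 2 = \frac{4}{3} + \frac{1}{3} = \frac{5}{3}$)
$m{\left(4,-6 \right)} L{\left(11 \right)} k{\left(\left(-1\right) 8 \right)} = \left(-2 - 6\right) \frac{5}{3} \frac{-10 - 8}{-8 - 8} = \left(-8\right) \frac{5}{3} \frac{1}{-16} \left(-18\right) = - \frac{40 \left(\left(- \frac{1}{16}\right) \left(-18\right)\right)}{3} = \left(- \frac{40}{3}\right) \frac{9}{8} = -15$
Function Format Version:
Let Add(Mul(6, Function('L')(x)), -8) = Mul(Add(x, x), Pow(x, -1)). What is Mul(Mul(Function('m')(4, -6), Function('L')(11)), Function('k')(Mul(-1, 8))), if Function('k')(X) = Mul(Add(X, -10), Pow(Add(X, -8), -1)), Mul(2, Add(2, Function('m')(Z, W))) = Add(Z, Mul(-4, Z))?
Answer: -15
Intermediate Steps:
Function('m')(Z, W) = Add(-2, Mul(Rational(-3, 2), Z)) (Function('m')(Z, W) = Add(-2, Mul(Rational(1, 2), Add(Z, Mul(-4, Z)))) = Add(-2, Mul(Rational(1, 2), Mul(-3, Z))) = Add(-2, Mul(Rational(-3, 2), Z)))
Function('k')(X) = Mul(Pow(Add(-8, X), -1), Add(-10, X)) (Function('k')(X) = Mul(Add(-10, X), Pow(Add(-8, X), -1)) = Mul(Pow(Add(-8, X), -1), Add(-10, X)))
Function('L')(x) = Rational(5, 3) (Function('L')(x) = Add(Rational(4, 3), Mul(Rational(1, 6), Mul(Add(x, x), Pow(x, -1)))) = Add(Rational(4, 3), Mul(Rational(1, 6), Mul(Mul(2, x), Pow(x, -1)))) = Add(Rational(4, 3), Mul(Rational(1, 6), 2)) = Add(Rational(4, 3), Rational(1, 3)) = Rational(5, 3))
Mul(Mul(Function('m')(4, -6), Function('L')(11)), Function('k')(Mul(-1, 8))) = Mul(Mul(Add(-2, Mul(Rational(-3, 2), 4)), Rational(5, 3)), Mul(Pow(Add(-8, Mul(-1, 8)), -1), Add(-10, Mul(-1, 8)))) = Mul(Mul(Add(-2, -6), Rational(5, 3)), Mul(Pow(Add(-8, -8), -1), Add(-10, -8))) = Mul(Mul(-8, Rational(5, 3)), Mul(Pow(-16, -1), -18)) = Mul(Rational(-40, 3), Mul(Rational(-1, 16), -18)) = Mul(Rational(-40, 3), Rational(9, 8)) = -15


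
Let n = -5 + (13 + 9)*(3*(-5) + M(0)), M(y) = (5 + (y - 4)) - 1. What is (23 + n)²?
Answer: 97344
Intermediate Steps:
M(y) = y (M(y) = (5 + (-4 + y)) - 1 = (1 + y) - 1 = y)
n = -335 (n = -5 + (13 + 9)*(3*(-5) + 0) = -5 + 22*(-15 + 0) = -5 + 22*(-15) = -5 - 330 = -335)
(23 + n)² = (23 - 335)² = (-312)² = 97344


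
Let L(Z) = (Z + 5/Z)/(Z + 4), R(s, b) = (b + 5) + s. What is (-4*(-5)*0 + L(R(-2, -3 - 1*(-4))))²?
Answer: 441/1024 ≈ 0.43066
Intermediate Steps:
R(s, b) = 5 + b + s (R(s, b) = (5 + b) + s = 5 + b + s)
L(Z) = (Z + 5/Z)/(4 + Z)
(-4*(-5)*0 + L(R(-2, -3 - 1*(-4))))² = (-4*(-5)*0 + (5 + (5 + (-3 - 1*(-4)) - 2)²)/((5 + (-3 - 1*(-4)) - 2)*(4 + (5 + (-3 - 1*(-4)) - 2))))² = (20*0 + (5 + (5 + (-3 + 4) - 2)²)/((5 + (-3 + 4) - 2)*(4 + (5 + (-3 + 4) - 2))))² = (0 + (5 + (5 + 1 - 2)²)/((5 + 1 - 2)*(4 + (5 + 1 - 2))))² = (0 + (5 + 4²)/(4*(4 + 4)))² = (0 + (¼)*(5 + 16)/8)² = (0 + (¼)*(⅛)*21)² = (0 + 21/32)² = (21/32)² = 441/1024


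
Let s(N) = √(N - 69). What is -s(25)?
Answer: -2*I*√11 ≈ -6.6332*I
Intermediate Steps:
s(N) = √(-69 + N)
-s(25) = -√(-69 + 25) = -√(-44) = -2*I*√11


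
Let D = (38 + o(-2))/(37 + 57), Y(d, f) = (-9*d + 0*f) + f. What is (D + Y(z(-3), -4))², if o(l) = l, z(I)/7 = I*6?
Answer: 2822584384/2209 ≈ 1.2778e+6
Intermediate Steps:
z(I) = 42*I (z(I) = 7*(I*6) = 7*(6*I) = 42*I)
Y(d, f) = f - 9*d (Y(d, f) = (-9*d + 0) + f = -9*d + f = f - 9*d)
D = 18/47 (D = (38 - 2)/(37 + 57) = 36/94 = 36*(1/94) = 18/47 ≈ 0.38298)
(D + Y(z(-3), -4))² = (18/47 + (-4 - 378*(-3)))² = (18/47 + (-4 - 9*(-126)))² = (18/47 + (-4 + 1134))² = (18/47 + 1130)² = (53128/47)² = 2822584384/2209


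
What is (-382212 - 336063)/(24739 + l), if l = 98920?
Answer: -718275/123659 ≈ -5.8085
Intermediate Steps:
(-382212 - 336063)/(24739 + l) = (-382212 - 336063)/(24739 + 98920) = -718275/123659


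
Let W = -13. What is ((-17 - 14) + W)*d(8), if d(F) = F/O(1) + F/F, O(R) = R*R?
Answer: -396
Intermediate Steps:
O(R) = R²
d(F) = 1 + F (d(F) = F/(1²) + F/F = F/1 + 1 = F*1 + 1 = F + 1 = 1 + F)
((-17 - 14) + W)*d(8) = ((-17 - 14) - 13)*(1 + 8) = (-31 - 13)*9 = -44*9 = -396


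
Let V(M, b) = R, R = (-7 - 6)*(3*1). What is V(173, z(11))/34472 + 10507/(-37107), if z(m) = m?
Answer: -88199/310248 ≈ -0.28429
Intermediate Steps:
R = -39 (R = -13*3 = -39)
V(M, b) = -39
V(173, z(11))/34472 + 10507/(-37107) = -39/34472 + 10507/(-37107) = -39*1/34472 + 10507*(-1/37107) = -39/34472 - 79/279 = -88199/310248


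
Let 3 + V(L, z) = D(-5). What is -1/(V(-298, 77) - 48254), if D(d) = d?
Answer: 1/48262 ≈ 2.0720e-5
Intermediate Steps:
V(L, z) = -8 (V(L, z) = -3 - 5 = -8)
-1/(V(-298, 77) - 48254) = -1/(-8 - 48254) = -1/(-48262) = -1*(-1/48262) = 1/48262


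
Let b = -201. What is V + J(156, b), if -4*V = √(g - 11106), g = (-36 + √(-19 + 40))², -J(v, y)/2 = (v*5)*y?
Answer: 313560 - √(-11106 + (36 - √21)²)/4 ≈ 3.1356e+5 - 25.148*I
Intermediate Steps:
J(v, y) = -10*v*y (J(v, y) = -2*v*5*y = -2*5*v*y = -10*v*y)
g = (-36 + √21)² ≈ 987.05
V = -√(-11106 + (36 - √21)²)/4 (V = -√((36 - √21)² - 11106)/4 = -√(-11106 + (36 - √21)²)/4 ≈ -25.148*I)
V + J(156, b) = -I*√(11106 - (36 - √21)²)/4 - 10*156*(-201) = -I*√(11106 - (36 - √21)²)/4 + 313560 = 313560 - I*√(11106 - (36 - √21)²)/4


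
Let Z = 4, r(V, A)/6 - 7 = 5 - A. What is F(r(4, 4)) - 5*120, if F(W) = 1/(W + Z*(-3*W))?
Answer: -316801/528 ≈ -600.00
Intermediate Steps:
r(V, A) = 72 - 6*A (r(V, A) = 42 + 6*(5 - A) = 42 + (30 - 6*A) = 72 - 6*A)
F(W) = -1/(11*W) (F(W) = 1/(W + 4*(-3*W)) = 1/(W - 12*W) = 1/(-11*W) = -1/(11*W))
F(r(4, 4)) - 5*120 = -1/(11*(72 - 6*4)) - 5*120 = -1/(11*(72 - 24)) - 600 = -1/11/48 - 600 = -1/11*1/48 - 600 = -1/528 - 600 = -316801/528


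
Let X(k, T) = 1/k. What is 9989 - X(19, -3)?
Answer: 189790/19 ≈ 9989.0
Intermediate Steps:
9989 - X(19, -3) = 9989 - 1/19 = 189790/19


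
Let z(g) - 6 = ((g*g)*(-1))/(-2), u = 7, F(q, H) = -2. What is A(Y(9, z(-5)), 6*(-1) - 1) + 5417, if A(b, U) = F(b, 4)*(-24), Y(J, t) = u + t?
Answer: 5465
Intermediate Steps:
z(g) = 6 + g²/2 (z(g) = 6 + ((g*g)*(-1))/(-2) = 6 + (g²*(-1))*(-½) = 6 - g²*(-½) = 6 + g²/2)
Y(J, t) = 7 + t
A(b, U) = 48 (A(b, U) = -2*(-24) = 48)
A(Y(9, z(-5)), 6*(-1) - 1) + 5417 = 48 + 5417 = 5465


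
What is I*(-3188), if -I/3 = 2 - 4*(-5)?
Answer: 210408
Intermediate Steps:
I = -66 (I = -3*(2 - 4*(-5)) = -3*(2 + 20) = -3*22 = -66)
I*(-3188) = -66*(-3188) = 210408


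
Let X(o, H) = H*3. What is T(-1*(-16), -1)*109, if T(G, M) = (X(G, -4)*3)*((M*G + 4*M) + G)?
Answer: 15696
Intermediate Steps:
X(o, H) = 3*H
T(G, M) = -144*M - 36*G - 36*G*M (T(G, M) = ((3*(-4))*3)*((M*G + 4*M) + G) = (-12*3)*((G*M + 4*M) + G) = -36*((4*M + G*M) + G) = -36*(G + 4*M + G*M) = -144*M - 36*G - 36*G*M)
T(-1*(-16), -1)*109 = (-144*(-1) - (-36)*(-16) - 36*(-1*(-16))*(-1))*109 = (144 - 36*16 - 36*16*(-1))*109 = (144 - 576 + 576)*109 = 144*109 = 15696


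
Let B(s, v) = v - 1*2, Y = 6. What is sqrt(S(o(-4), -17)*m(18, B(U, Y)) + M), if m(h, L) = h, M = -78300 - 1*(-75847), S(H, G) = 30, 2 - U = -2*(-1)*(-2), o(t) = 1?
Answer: I*sqrt(1913) ≈ 43.738*I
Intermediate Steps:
U = 6 (U = 2 - (-2*(-1))*(-2) = 2 - 2*(-2) = 2 - 1*(-4) = 2 + 4 = 6)
B(s, v) = -2 + v (B(s, v) = v - 2 = -2 + v)
M = -2453 (M = -78300 + 75847 = -2453)
sqrt(S(o(-4), -17)*m(18, B(U, Y)) + M) = sqrt(30*18 - 2453) = sqrt(540 - 2453) = sqrt(-1913) = I*sqrt(1913)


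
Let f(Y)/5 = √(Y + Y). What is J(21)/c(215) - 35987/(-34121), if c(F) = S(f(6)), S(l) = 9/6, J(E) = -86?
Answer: -5760851/102363 ≈ -56.279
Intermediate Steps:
f(Y) = 5*√2*√Y (f(Y) = 5*√(Y + Y) = 5*√(2*Y) = 5*(√2*√Y) = 5*√2*√Y)
S(l) = 3/2 (S(l) = 9*(⅙) = 3/2)
c(F) = 3/2
J(21)/c(215) - 35987/(-34121) = -86/3/2 - 35987/(-34121) = -86*⅔ - 35987*(-1/34121) = -172/3 + 35987/34121 = -5760851/102363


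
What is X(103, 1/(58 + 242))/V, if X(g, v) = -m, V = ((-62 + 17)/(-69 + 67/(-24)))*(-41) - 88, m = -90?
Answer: -77535/97952 ≈ -0.79156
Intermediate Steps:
V = -195904/1723 (V = -45/(-69 + 67*(-1/24))*(-41) - 88 = -45/(-69 - 67/24)*(-41) - 88 = -45/(-1723/24)*(-41) - 88 = -45*(-24/1723)*(-41) - 88 = (1080/1723)*(-41) - 88 = -44280/1723 - 88 = -195904/1723 ≈ -113.70)
X(g, v) = 90 (X(g, v) = -1*(-90) = 90)
X(103, 1/(58 + 242))/V = 90/(-195904/1723) = 90*(-1723/195904) = -77535/97952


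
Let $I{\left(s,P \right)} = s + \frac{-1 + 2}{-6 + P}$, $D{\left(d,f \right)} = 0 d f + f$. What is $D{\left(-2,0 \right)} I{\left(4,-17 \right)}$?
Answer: $0$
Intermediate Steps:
$D{\left(d,f \right)} = f$ ($D{\left(d,f \right)} = 0 f + f = 0 + f = f$)
$I{\left(s,P \right)} = s + \frac{1}{-6 + P}$ ($I{\left(s,P \right)} = s + 1 \frac{1}{-6 + P} = s + \frac{1}{-6 + P}$)
$D{\left(-2,0 \right)} I{\left(4,-17 \right)} = 0 \frac{1 - 24 - 68}{-6 - 17} = 0 \frac{1 - 24 - 68}{-23} = 0 \left(\left(- \frac{1}{23}\right) \left(-91\right)\right) = 0 \cdot \frac{91}{23} = 0$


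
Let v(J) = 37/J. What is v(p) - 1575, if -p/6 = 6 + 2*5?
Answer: -151237/96 ≈ -1575.4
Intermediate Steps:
p = -96 (p = -6*(6 + 2*5) = -6*(6 + 10) = -6*16 = -96)
v(p) - 1575 = 37/(-96) - 1575 = 37*(-1/96) - 1575 = -37/96 - 1575 = -151237/96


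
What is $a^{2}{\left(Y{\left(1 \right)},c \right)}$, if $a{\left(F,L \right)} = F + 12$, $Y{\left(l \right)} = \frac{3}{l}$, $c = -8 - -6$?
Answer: $225$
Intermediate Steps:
$c = -2$ ($c = -8 + 6 = -2$)
$a{\left(F,L \right)} = 12 + F$
$a^{2}{\left(Y{\left(1 \right)},c \right)} = \left(12 + \frac{3}{1}\right)^{2} = \left(12 + 3 \cdot 1\right)^{2} = \left(12 + 3\right)^{2} = 15^{2} = 225$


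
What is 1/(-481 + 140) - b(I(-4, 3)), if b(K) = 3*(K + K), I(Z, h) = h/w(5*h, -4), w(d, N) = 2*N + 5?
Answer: 2045/341 ≈ 5.9971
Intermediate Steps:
w(d, N) = 5 + 2*N
I(Z, h) = -h/3 (I(Z, h) = h/(5 + 2*(-4)) = h/(5 - 8) = h/(-3) = h*(-⅓) = -h/3)
b(K) = 6*K (b(K) = 3*(2*K) = 6*K)
1/(-481 + 140) - b(I(-4, 3)) = 1/(-481 + 140) - 6*(-⅓*3) = 1/(-341) - 6*(-1) = -1/341 - 1*(-6) = -1/341 + 6 = 2045/341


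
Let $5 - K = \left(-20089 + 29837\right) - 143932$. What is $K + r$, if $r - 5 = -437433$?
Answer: $-303239$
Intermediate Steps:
$K = 134189$ ($K = 5 - \left(\left(-20089 + 29837\right) - 143932\right) = 5 - \left(9748 - 143932\right) = 5 - -134184 = 5 + 134184 = 134189$)
$r = -437428$ ($r = 5 - 437433 = -437428$)
$K + r = 134189 - 437428 = -303239$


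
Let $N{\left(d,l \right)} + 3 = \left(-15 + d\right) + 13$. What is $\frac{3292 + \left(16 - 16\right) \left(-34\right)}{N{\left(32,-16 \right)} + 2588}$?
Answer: $\frac{3292}{2615} \approx 1.2589$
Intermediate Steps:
$N{\left(d,l \right)} = -5 + d$ ($N{\left(d,l \right)} = -3 + \left(\left(-15 + d\right) + 13\right) = -3 + \left(-2 + d\right) = -5 + d$)
$\frac{3292 + \left(16 - 16\right) \left(-34\right)}{N{\left(32,-16 \right)} + 2588} = \frac{3292 + \left(16 - 16\right) \left(-34\right)}{\left(-5 + 32\right) + 2588} = \frac{3292 + 0 \left(-34\right)}{27 + 2588} = \frac{3292 + 0}{2615} = 3292 \cdot \frac{1}{2615} = \frac{3292}{2615}$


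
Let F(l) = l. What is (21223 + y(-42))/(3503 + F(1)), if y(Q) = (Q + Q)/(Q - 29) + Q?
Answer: 1503935/248784 ≈ 6.0451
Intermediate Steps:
y(Q) = Q + 2*Q/(-29 + Q) (y(Q) = (2*Q)/(-29 + Q) + Q = 2*Q/(-29 + Q) + Q = Q + 2*Q/(-29 + Q))
(21223 + y(-42))/(3503 + F(1)) = (21223 - 42*(-27 - 42)/(-29 - 42))/(3503 + 1) = (21223 - 42*(-69)/(-71))/3504 = (21223 - 42*(-1/71)*(-69))*(1/3504) = (21223 - 2898/71)*(1/3504) = (1503935/71)*(1/3504) = 1503935/248784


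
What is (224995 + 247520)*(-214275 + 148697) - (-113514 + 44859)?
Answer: -30986520015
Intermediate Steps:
(224995 + 247520)*(-214275 + 148697) - (-113514 + 44859) = 472515*(-65578) - 1*(-68655) = -30986588670 + 68655 = -30986520015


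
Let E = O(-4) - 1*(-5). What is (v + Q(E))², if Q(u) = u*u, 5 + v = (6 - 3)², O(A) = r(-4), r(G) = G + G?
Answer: 169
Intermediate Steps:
r(G) = 2*G
O(A) = -8 (O(A) = 2*(-4) = -8)
E = -3 (E = -8 - 1*(-5) = -8 + 5 = -3)
v = 4 (v = -5 + (6 - 3)² = -5 + 3² = -5 + 9 = 4)
Q(u) = u²
(v + Q(E))² = (4 + (-3)²)² = (4 + 9)² = 13² = 169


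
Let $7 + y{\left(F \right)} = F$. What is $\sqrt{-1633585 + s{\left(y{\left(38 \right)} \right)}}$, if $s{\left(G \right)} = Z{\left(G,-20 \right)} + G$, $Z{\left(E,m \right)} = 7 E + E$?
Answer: $i \sqrt{1633306} \approx 1278.0 i$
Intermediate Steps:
$y{\left(F \right)} = -7 + F$
$Z{\left(E,m \right)} = 8 E$
$s{\left(G \right)} = 9 G$ ($s{\left(G \right)} = 8 G + G = 9 G$)
$\sqrt{-1633585 + s{\left(y{\left(38 \right)} \right)}} = \sqrt{-1633585 + 9 \left(-7 + 38\right)} = \sqrt{-1633585 + 9 \cdot 31} = \sqrt{-1633585 + 279} = \sqrt{-1633306} = i \sqrt{1633306}$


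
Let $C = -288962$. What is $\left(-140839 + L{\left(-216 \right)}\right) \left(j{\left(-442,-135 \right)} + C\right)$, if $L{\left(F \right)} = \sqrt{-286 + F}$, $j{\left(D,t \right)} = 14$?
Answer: $40695147372 - 288948 i \sqrt{502} \approx 4.0695 \cdot 10^{10} - 6.474 \cdot 10^{6} i$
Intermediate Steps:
$\left(-140839 + L{\left(-216 \right)}\right) \left(j{\left(-442,-135 \right)} + C\right) = \left(-140839 + \sqrt{-286 - 216}\right) \left(14 - 288962\right) = \left(-140839 + \sqrt{-502}\right) \left(-288948\right) = \left(-140839 + i \sqrt{502}\right) \left(-288948\right) = 40695147372 - 288948 i \sqrt{502}$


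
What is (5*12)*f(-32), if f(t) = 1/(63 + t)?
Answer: 60/31 ≈ 1.9355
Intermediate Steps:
(5*12)*f(-32) = (5*12)/(63 - 32) = 60/31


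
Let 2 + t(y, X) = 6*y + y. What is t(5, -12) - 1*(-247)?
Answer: 280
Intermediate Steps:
t(y, X) = -2 + 7*y (t(y, X) = -2 + (6*y + y) = -2 + 7*y)
t(5, -12) - 1*(-247) = (-2 + 7*5) - 1*(-247) = (-2 + 35) + 247 = 33 + 247 = 280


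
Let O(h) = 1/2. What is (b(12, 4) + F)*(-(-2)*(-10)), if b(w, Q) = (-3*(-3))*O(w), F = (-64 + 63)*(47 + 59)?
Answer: 2030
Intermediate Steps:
O(h) = ½
F = -106 (F = -1*106 = -106)
b(w, Q) = 9/2 (b(w, Q) = -3*(-3)*(½) = 9*(½) = 9/2)
(b(12, 4) + F)*(-(-2)*(-10)) = (9/2 - 106)*(-(-2)*(-10)) = -(-203)*20/2 = -203/2*(-20) = 2030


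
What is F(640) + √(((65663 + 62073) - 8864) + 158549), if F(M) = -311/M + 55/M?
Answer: -⅖ + √277421 ≈ 526.31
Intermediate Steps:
F(M) = -256/M
F(640) + √(((65663 + 62073) - 8864) + 158549) = -256/640 + √(((65663 + 62073) - 8864) + 158549) = -256*1/640 + √((127736 - 8864) + 158549) = -⅖ + √(118872 + 158549) = -⅖ + √277421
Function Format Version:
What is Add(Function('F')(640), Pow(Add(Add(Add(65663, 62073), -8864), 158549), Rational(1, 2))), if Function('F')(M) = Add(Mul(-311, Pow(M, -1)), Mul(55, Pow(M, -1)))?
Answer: Add(Rational(-2, 5), Pow(277421, Rational(1, 2))) ≈ 526.31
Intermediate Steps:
Function('F')(M) = Mul(-256, Pow(M, -1))
Add(Function('F')(640), Pow(Add(Add(Add(65663, 62073), -8864), 158549), Rational(1, 2))) = Add(Mul(-256, Pow(640, -1)), Pow(Add(Add(Add(65663, 62073), -8864), 158549), Rational(1, 2))) = Add(Mul(-256, Rational(1, 640)), Pow(Add(Add(127736, -8864), 158549), Rational(1, 2))) = Add(Rational(-2, 5), Pow(Add(118872, 158549), Rational(1, 2))) = Add(Rational(-2, 5), Pow(277421, Rational(1, 2)))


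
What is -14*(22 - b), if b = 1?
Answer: -294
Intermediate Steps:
-14*(22 - b) = -14*(22 - 1*1) = -14*(22 - 1) = -14*21 = -294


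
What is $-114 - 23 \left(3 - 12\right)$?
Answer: $93$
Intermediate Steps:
$-114 - 23 \left(3 - 12\right) = -114 - -207 = -114 + 207 = 93$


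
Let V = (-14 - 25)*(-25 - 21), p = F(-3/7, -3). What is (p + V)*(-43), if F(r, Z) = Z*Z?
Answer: -77529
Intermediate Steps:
F(r, Z) = Z²
p = 9 (p = (-3)² = 9)
V = 1794 (V = -39*(-46) = 1794)
(p + V)*(-43) = (9 + 1794)*(-43) = 1803*(-43) = -77529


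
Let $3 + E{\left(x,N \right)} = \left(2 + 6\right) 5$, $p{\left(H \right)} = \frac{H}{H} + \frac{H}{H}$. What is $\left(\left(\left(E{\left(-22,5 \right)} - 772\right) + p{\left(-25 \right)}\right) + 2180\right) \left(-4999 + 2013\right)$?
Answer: $-4320742$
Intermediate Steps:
$p{\left(H \right)} = 2$ ($p{\left(H \right)} = 1 + 1 = 2$)
$E{\left(x,N \right)} = 37$ ($E{\left(x,N \right)} = -3 + \left(2 + 6\right) 5 = -3 + 8 \cdot 5 = -3 + 40 = 37$)
$\left(\left(\left(E{\left(-22,5 \right)} - 772\right) + p{\left(-25 \right)}\right) + 2180\right) \left(-4999 + 2013\right) = \left(\left(\left(37 - 772\right) + 2\right) + 2180\right) \left(-4999 + 2013\right) = \left(\left(-735 + 2\right) + 2180\right) \left(-2986\right) = \left(-733 + 2180\right) \left(-2986\right) = 1447 \left(-2986\right) = -4320742$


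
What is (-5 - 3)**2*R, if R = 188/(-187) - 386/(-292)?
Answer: 276576/13651 ≈ 20.260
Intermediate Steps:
R = 8643/27302 (R = 188*(-1/187) - 386*(-1/292) = -188/187 + 193/146 = 8643/27302 ≈ 0.31657)
(-5 - 3)**2*R = (-5 - 3)**2*(8643/27302) = (-8)**2*(8643/27302) = 64*(8643/27302) = 276576/13651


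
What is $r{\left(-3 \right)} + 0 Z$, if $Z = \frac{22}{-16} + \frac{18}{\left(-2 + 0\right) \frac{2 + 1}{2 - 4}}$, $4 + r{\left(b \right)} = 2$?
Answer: $-2$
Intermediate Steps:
$r{\left(b \right)} = -2$ ($r{\left(b \right)} = -4 + 2 = -2$)
$Z = \frac{37}{8}$ ($Z = 22 \left(- \frac{1}{16}\right) + \frac{18}{\left(-2\right) \frac{3}{-2}} = - \frac{11}{8} + \frac{18}{\left(-2\right) 3 \left(- \frac{1}{2}\right)} = - \frac{11}{8} + \frac{18}{\left(-2\right) \left(- \frac{3}{2}\right)} = - \frac{11}{8} + \frac{18}{3} = - \frac{11}{8} + 18 \cdot \frac{1}{3} = - \frac{11}{8} + 6 = \frac{37}{8} \approx 4.625$)
$r{\left(-3 \right)} + 0 Z = -2 + 0 \cdot \frac{37}{8} = -2 + 0 = -2$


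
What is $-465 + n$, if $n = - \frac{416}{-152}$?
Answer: $- \frac{8783}{19} \approx -462.26$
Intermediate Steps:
$n = \frac{52}{19}$ ($n = \left(-416\right) \left(- \frac{1}{152}\right) = \frac{52}{19} \approx 2.7368$)
$-465 + n = -465 + \frac{52}{19} = - \frac{8783}{19}$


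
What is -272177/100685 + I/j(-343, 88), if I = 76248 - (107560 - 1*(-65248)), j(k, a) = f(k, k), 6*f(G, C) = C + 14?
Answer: 58243315367/33125365 ≈ 1758.3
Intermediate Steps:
f(G, C) = 7/3 + C/6 (f(G, C) = (C + 14)/6 = (14 + C)/6 = 7/3 + C/6)
j(k, a) = 7/3 + k/6
I = -96560 (I = 76248 - (107560 + 65248) = 76248 - 1*172808 = 76248 - 172808 = -96560)
-272177/100685 + I/j(-343, 88) = -272177/100685 - 96560/(7/3 + (⅙)*(-343)) = -272177*1/100685 - 96560/(7/3 - 343/6) = -272177/100685 - 96560/(-329/6) = -272177/100685 - 96560*(-6/329) = -272177/100685 + 579360/329 = 58243315367/33125365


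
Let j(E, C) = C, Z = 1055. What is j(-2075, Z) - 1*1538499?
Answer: -1537444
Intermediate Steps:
j(-2075, Z) - 1*1538499 = 1055 - 1*1538499 = 1055 - 1538499 = -1537444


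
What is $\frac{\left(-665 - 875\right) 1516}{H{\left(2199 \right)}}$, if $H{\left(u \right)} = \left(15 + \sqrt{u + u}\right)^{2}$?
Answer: $- \frac{2334640}{\left(15 + \sqrt{4398}\right)^{2}} \approx -353.06$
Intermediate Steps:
$H{\left(u \right)} = \left(15 + \sqrt{2} \sqrt{u}\right)^{2}$ ($H{\left(u \right)} = \left(15 + \sqrt{2 u}\right)^{2} = \left(15 + \sqrt{2} \sqrt{u}\right)^{2}$)
$\frac{\left(-665 - 875\right) 1516}{H{\left(2199 \right)}} = \frac{\left(-665 - 875\right) 1516}{\left(15 + \sqrt{2} \sqrt{2199}\right)^{2}} = \frac{\left(-1540\right) 1516}{\left(15 + \sqrt{4398}\right)^{2}} = - \frac{2334640}{\left(15 + \sqrt{4398}\right)^{2}}$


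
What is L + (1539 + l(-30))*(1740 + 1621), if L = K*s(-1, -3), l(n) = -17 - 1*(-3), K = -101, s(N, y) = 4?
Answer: 5125121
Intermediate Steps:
l(n) = -14 (l(n) = -17 + 3 = -14)
L = -404 (L = -101*4 = -404)
L + (1539 + l(-30))*(1740 + 1621) = -404 + (1539 - 14)*(1740 + 1621) = -404 + 1525*3361 = -404 + 5125525 = 5125121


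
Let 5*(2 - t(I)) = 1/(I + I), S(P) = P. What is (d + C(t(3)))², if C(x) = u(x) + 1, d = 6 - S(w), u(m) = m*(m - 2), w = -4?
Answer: 96845281/810000 ≈ 119.56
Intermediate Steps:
u(m) = m*(-2 + m)
t(I) = 2 - 1/(10*I) (t(I) = 2 - 1/(5*(I + I)) = 2 - 1/(2*I)/5 = 2 - 1/(10*I))
d = 10 (d = 6 - 1*(-4) = 6 + 4 = 10)
C(x) = 1 + x*(-2 + x) (C(x) = x*(-2 + x) + 1 = 1 + x*(-2 + x))
(d + C(t(3)))² = (10 + (1 + (2 - ⅒/3)*(-2 + (2 - ⅒/3))))² = (10 + (1 + (2 - ⅒*⅓)*(-2 + (2 - ⅒*⅓))))² = (10 + (1 + (2 - 1/30)*(-2 + (2 - 1/30))))² = (10 + (1 + 59*(-2 + 59/30)/30))² = (10 + (1 + (59/30)*(-1/30)))² = (10 + (1 - 59/900))² = (10 + 841/900)² = (9841/900)² = 96845281/810000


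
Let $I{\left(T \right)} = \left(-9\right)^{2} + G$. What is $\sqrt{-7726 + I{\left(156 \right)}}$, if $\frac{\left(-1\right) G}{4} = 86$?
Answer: $i \sqrt{7989} \approx 89.381 i$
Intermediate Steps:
$G = -344$ ($G = \left(-4\right) 86 = -344$)
$I{\left(T \right)} = -263$ ($I{\left(T \right)} = \left(-9\right)^{2} - 344 = 81 - 344 = -263$)
$\sqrt{-7726 + I{\left(156 \right)}} = \sqrt{-7726 - 263} = \sqrt{-7989} = i \sqrt{7989}$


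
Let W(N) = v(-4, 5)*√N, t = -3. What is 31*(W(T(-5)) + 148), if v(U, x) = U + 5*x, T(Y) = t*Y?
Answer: 4588 + 651*√15 ≈ 7109.3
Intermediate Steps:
T(Y) = -3*Y
W(N) = 21*√N (W(N) = (-4 + 5*5)*√N = (-4 + 25)*√N = 21*√N)
31*(W(T(-5)) + 148) = 31*(21*√(-3*(-5)) + 148) = 31*(21*√15 + 148) = 31*(148 + 21*√15) = 4588 + 651*√15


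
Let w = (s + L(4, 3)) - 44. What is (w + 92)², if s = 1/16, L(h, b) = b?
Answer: 667489/256 ≈ 2607.4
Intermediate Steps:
s = 1/16 ≈ 0.062500
w = -655/16 (w = (1/16 + 3) - 44 = 49/16 - 44 = -655/16 ≈ -40.938)
(w + 92)² = (-655/16 + 92)² = (817/16)² = 667489/256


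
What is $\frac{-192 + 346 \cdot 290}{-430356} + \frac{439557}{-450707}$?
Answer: $- \frac{58575849232}{48491115423} \approx -1.208$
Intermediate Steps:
$\frac{-192 + 346 \cdot 290}{-430356} + \frac{439557}{-450707} = \left(-192 + 100340\right) \left(- \frac{1}{430356}\right) + 439557 \left(- \frac{1}{450707}\right) = 100148 \left(- \frac{1}{430356}\right) - \frac{439557}{450707} = - \frac{25037}{107589} - \frac{439557}{450707} = - \frac{58575849232}{48491115423}$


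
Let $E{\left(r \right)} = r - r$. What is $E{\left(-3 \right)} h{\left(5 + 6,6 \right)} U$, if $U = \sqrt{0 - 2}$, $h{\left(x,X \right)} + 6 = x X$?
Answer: $0$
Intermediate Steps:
$h{\left(x,X \right)} = -6 + X x$ ($h{\left(x,X \right)} = -6 + x X = -6 + X x$)
$E{\left(r \right)} = 0$
$U = i \sqrt{2}$ ($U = \sqrt{-2} = i \sqrt{2} \approx 1.4142 i$)
$E{\left(-3 \right)} h{\left(5 + 6,6 \right)} U = 0 \left(-6 + 6 \left(5 + 6\right)\right) i \sqrt{2} = 0 \left(-6 + 6 \cdot 11\right) i \sqrt{2} = 0 \left(-6 + 66\right) i \sqrt{2} = 0 \cdot 60 i \sqrt{2} = 0 i \sqrt{2} = 0$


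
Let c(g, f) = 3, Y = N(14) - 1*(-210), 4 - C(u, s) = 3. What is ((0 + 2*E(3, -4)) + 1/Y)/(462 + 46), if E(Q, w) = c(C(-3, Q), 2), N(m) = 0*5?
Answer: 1261/106680 ≈ 0.011820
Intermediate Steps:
N(m) = 0
C(u, s) = 1 (C(u, s) = 4 - 1*3 = 4 - 3 = 1)
Y = 210 (Y = 0 - 1*(-210) = 0 + 210 = 210)
E(Q, w) = 3
((0 + 2*E(3, -4)) + 1/Y)/(462 + 46) = ((0 + 2*3) + 1/210)/(462 + 46) = ((0 + 6) + 1/210)/508 = (6 + 1/210)*(1/508) = (1261/210)*(1/508) = 1261/106680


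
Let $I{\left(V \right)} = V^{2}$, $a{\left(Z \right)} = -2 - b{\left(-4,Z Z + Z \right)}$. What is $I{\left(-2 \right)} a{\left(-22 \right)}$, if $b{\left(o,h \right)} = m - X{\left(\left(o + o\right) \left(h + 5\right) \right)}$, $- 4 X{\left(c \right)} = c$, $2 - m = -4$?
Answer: $3704$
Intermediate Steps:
$m = 6$ ($m = 2 - -4 = 2 + 4 = 6$)
$X{\left(c \right)} = - \frac{c}{4}$
$b{\left(o,h \right)} = 6 + \frac{o \left(5 + h\right)}{2}$ ($b{\left(o,h \right)} = 6 - - \frac{\left(o + o\right) \left(h + 5\right)}{4} = 6 - - \frac{2 o \left(5 + h\right)}{4} = 6 - - \frac{o \left(5 + h\right)}{2} = 6 + \frac{o \left(5 + h\right)}{2}$)
$a{\left(Z \right)} = 2 + 2 Z + 2 Z^{2}$ ($a{\left(Z \right)} = -2 - \left(6 + \frac{1}{2} \left(-4\right) \left(5 + \left(Z Z + Z\right)\right)\right) = -2 - \left(6 + \frac{1}{2} \left(-4\right) \left(5 + \left(Z^{2} + Z\right)\right)\right) = -2 - \left(6 + \frac{1}{2} \left(-4\right) \left(5 + \left(Z + Z^{2}\right)\right)\right) = -2 - \left(6 + \frac{1}{2} \left(-4\right) \left(5 + Z + Z^{2}\right)\right) = -2 - \left(6 - \left(10 + 2 Z + 2 Z^{2}\right)\right) = -2 - \left(-4 - 2 Z - 2 Z^{2}\right) = -2 + \left(4 + 2 Z + 2 Z^{2}\right) = 2 + 2 Z + 2 Z^{2}$)
$I{\left(-2 \right)} a{\left(-22 \right)} = \left(-2\right)^{2} \left(2 + 2 \left(-22\right) \left(1 - 22\right)\right) = 4 \left(2 + 2 \left(-22\right) \left(-21\right)\right) = 4 \left(2 + 924\right) = 4 \cdot 926 = 3704$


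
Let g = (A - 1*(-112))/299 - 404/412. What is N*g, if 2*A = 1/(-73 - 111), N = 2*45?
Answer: -309063915/5666648 ≈ -54.541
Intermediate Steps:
N = 90
A = -1/368 (A = 1/(2*(-73 - 111)) = (½)/(-184) = (½)*(-1/184) = -1/368 ≈ -0.0027174)
g = -6868087/11333296 (g = (-1/368 - 1*(-112))/299 - 404/412 = (-1/368 + 112)*(1/299) - 404*1/412 = (41215/368)*(1/299) - 101/103 = 41215/110032 - 101/103 = -6868087/11333296 ≈ -0.60601)
N*g = 90*(-6868087/11333296) = -309063915/5666648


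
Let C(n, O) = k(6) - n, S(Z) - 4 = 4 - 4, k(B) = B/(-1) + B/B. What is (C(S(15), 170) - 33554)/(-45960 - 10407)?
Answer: 33563/56367 ≈ 0.59544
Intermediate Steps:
k(B) = 1 - B (k(B) = B*(-1) + 1 = -B + 1 = 1 - B)
S(Z) = 4 (S(Z) = 4 + (4 - 4) = 4 + 0 = 4)
C(n, O) = -5 - n (C(n, O) = (1 - 1*6) - n = (1 - 6) - n = -5 - n)
(C(S(15), 170) - 33554)/(-45960 - 10407) = ((-5 - 1*4) - 33554)/(-45960 - 10407) = ((-5 - 4) - 33554)/(-56367) = (-9 - 33554)*(-1/56367) = -33563*(-1/56367) = 33563/56367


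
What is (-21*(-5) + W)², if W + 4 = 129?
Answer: 52900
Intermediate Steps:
W = 125 (W = -4 + 129 = 125)
(-21*(-5) + W)² = (-21*(-5) + 125)² = (105 + 125)² = 230² = 52900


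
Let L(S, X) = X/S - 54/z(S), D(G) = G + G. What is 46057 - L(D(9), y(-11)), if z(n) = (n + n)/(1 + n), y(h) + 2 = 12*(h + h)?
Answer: 829805/18 ≈ 46100.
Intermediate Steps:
D(G) = 2*G
y(h) = -2 + 24*h (y(h) = -2 + 12*(h + h) = -2 + 12*(2*h) = -2 + 24*h)
z(n) = 2*n/(1 + n) (z(n) = (2*n)/(1 + n) = 2*n/(1 + n))
L(S, X) = X/S - 27*(1 + S)/S (L(S, X) = X/S - 54*(1 + S)/(2*S) = X/S - 27*(1 + S)/S)
46057 - L(D(9), y(-11)) = 46057 - (-27 + (-2 + 24*(-11)) - 54*9)/(2*9) = 46057 - (-27 + (-2 - 264) - 27*18)/18 = 46057 - (-27 - 266 - 486)/18 = 46057 - (-779)/18 = 46057 - 1*(-779/18) = 46057 + 779/18 = 829805/18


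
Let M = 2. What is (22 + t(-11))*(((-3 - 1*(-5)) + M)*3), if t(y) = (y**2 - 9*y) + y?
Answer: 2772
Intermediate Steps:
t(y) = y**2 - 8*y
(22 + t(-11))*(((-3 - 1*(-5)) + M)*3) = (22 - 11*(-8 - 11))*(((-3 - 1*(-5)) + 2)*3) = (22 - 11*(-19))*(((-3 + 5) + 2)*3) = (22 + 209)*((2 + 2)*3) = 231*(4*3) = 231*12 = 2772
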